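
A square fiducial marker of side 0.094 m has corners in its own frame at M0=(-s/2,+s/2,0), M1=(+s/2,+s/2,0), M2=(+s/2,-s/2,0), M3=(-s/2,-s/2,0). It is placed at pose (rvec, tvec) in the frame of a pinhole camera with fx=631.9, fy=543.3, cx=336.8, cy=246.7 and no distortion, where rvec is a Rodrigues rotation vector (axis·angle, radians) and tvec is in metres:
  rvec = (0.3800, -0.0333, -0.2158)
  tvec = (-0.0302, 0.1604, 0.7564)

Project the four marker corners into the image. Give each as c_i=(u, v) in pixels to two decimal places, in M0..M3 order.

c0=(282.47, 396.23) c1=(357.41, 382.17) c2=(342.08, 325.93) c3=(263.62, 340.71)

Intrinsics K: fx=631.9, fy=543.3, cx=336.8, cy=246.7
Marker side s = 0.094 m; corners in marker frame (Z=0):
  M0 = (-0.0470, +0.0470, 0)
  M1 = (+0.0470, +0.0470, 0)
  M2 = (+0.0470, -0.0470, 0)
  M3 = (-0.0470, -0.0470, 0)
rvec = (0.3800, -0.0333, -0.2158), |rvec| = θ = 0.43827 rad = 25.111°
Rodrigues: sinθ=0.42437, 1−cosθ=0.09451; R = I + sinθ·[k]× + (1−cosθ)·[k]×²:
    [+0.97654 +0.20273 -0.07259]
    [-0.21518 +0.90603 -0.36442]
    [-0.00811 +0.37149 +0.92840]
t = (-0.0302, 0.1604, 0.7564) m
M0: Pc = R·M0+t = (-0.06657, +0.21310, +0.77424); u = 631.9·(-0.06657)/0.77424 + 336.8 = 282.4694, v = 543.3·(+0.21310)/0.77424 + 246.7 = 396.2345
M1: Pc = R·M1+t = (+0.02523, +0.19287, +0.77348); u = 631.9·(+0.02523)/0.77348 + 336.8 = 357.4084, v = 543.3·(+0.19287)/0.77348 + 246.7 = 382.1739
M2: Pc = R·M2+t = (+0.00617, +0.10770, +0.73856); u = 631.9·(+0.00617)/0.73856 + 336.8 = 342.0781, v = 543.3·(+0.10770)/0.73856 + 246.7 = 325.9285
M3: Pc = R·M3+t = (-0.08563, +0.12793, +0.73932); u = 631.9·(-0.08563)/0.73932 + 336.8 = 263.6154, v = 543.3·(+0.12793)/0.73932 + 246.7 = 340.7111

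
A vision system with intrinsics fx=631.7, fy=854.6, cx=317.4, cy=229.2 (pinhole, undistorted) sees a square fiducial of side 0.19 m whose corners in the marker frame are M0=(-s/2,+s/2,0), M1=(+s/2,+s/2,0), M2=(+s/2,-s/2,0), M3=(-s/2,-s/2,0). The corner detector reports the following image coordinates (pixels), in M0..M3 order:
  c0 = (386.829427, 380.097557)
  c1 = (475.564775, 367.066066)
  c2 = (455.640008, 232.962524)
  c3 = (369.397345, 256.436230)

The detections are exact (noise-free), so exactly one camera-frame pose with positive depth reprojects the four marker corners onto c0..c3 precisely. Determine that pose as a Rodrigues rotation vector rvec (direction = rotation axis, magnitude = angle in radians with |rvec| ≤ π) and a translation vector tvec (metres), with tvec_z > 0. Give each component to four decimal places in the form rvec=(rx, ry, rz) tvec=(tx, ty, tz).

rvec=(-0.0167, 0.5785, -0.1984) tvec=(0.2024, 0.1166, 1.2461)

Intrinsics K: fx=631.7, fy=854.6, cx=317.4, cy=229.2
Marker side s = 0.19 m; corners in marker frame (Z=0):
  M0 = (-0.0950, +0.0950, 0)
  M1 = (+0.0950, +0.0950, 0)
  M2 = (+0.0950, -0.0950, 0)
  M3 = (-0.0950, -0.0950, 0)
Detected image corners:
  c0 = (386.829427, 380.097557) px
  c1 = (475.564775, 367.066066) px
  c2 = (455.640008, 232.962524) px
  c3 = (369.397345, 256.436230) px
Planar DLT: solve 8×8 A·h = b for H (H[2,2]=1):
  H  [+277.12444 +73.91244 +420.00138]
  H  [-230.54533 +659.51580 +309.16724]
  H  [-0.43453 -0.05719 +1.00000]
B = K⁻¹H; ‖b₁‖=0.802481, ‖b₂‖=0.802481; λ = 2/(‖b₁‖+‖b₂‖) = 1.246135, sign → tz>0 ⇒ λ=+1.246135
r₁ = λ·B[:,0] = (+0.81874,-0.19095,-0.54148); r₂ = λ·B[:,1] = (+0.18161,+0.98079,-0.07126)
r₃ = r₁×r₂ = (+0.54468,-0.03999,+0.83769); SVD([r₁ r₂ r₃]) → R = UVᵀ:
  R  [+0.81874 +0.18161 +0.54468]
  R  [-0.19095 +0.98079 -0.03999]
  R  [-0.54148 -0.07126 +0.83769]
t = (+0.20240, +0.11660, +1.24614) m
tr R = 2.637217; θ = arccos((tr R − 1)/2) = 0.611812 rad = 35.054°
axis k = ((R−Rᵀ)₃₂, (R−Rᵀ)₁₃, (R−Rᵀ)₂₁) / (2 sinθ) = (-0.027220, +0.945553, -0.324329)
rvec = θ·k = (-0.016654, +0.578501, -0.198428)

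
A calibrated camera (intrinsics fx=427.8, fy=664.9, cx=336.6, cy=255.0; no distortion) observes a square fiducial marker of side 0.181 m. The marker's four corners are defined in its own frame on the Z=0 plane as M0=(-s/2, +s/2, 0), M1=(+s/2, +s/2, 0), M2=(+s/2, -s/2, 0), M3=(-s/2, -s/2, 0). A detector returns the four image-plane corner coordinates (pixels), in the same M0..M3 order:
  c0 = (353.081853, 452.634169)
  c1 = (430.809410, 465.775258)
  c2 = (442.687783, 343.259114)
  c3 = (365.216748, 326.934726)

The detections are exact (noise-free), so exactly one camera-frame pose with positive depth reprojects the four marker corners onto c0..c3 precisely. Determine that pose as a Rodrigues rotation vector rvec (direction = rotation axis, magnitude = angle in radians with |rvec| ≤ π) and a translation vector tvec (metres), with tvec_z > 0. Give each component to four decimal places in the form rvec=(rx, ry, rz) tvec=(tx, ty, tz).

rvec=(0.0135, -0.1353, 0.1482) tvec=(0.1386, 0.2051, 0.9584)

Intrinsics K: fx=427.8, fy=664.9, cx=336.6, cy=255.0
Marker side s = 0.181 m; corners in marker frame (Z=0):
  M0 = (-0.0905, +0.0905, 0)
  M1 = (+0.0905, +0.0905, 0)
  M2 = (+0.0905, -0.0905, 0)
  M3 = (-0.0905, -0.0905, 0)
Detected image corners:
  c0 = (353.081853, 452.634169) px
  c1 = (430.809410, 465.775258) px
  c2 = (442.687783, 343.259114) px
  c3 = (365.216748, 326.934726) px
Planar DLT: solve 8×8 A·h = b for H (H[2,2]=1):
  H  [+484.94898 -64.89473 +398.44309]
  H  [+137.50408 +686.99432 +397.26520]
  H  [+0.14128 +0.00360 +1.00000]
B = K⁻¹H; ‖b₁‖=1.043363, ‖b₂‖=1.043363; λ = 2/(‖b₁‖+‖b₂‖) = 0.958440, sign → tz>0 ⇒ λ=+0.958440
r₁ = λ·B[:,0] = (+0.97993,+0.14628,+0.13541); r₂ = λ·B[:,1] = (-0.14810,+0.98897,+0.00345)
r₃ = r₁×r₂ = (-0.13341,-0.02343,+0.99078); SVD([r₁ r₂ r₃]) → R = UVᵀ:
  R  [+0.97993 -0.14810 -0.13341]
  R  [+0.14628 +0.98897 -0.02343]
  R  [+0.13541 +0.00345 +0.99078]
t = (+0.13855, +0.20507, +0.95844) m
tr R = 2.959682; θ = arccos((tr R − 1)/2) = 0.201133 rad = 11.524°
axis k = ((R−Rᵀ)₃₂, (R−Rᵀ)₁₃, (R−Rᵀ)₂₁) / (2 sinθ) = (+0.067273, -0.672801, +0.736759)
rvec = θ·k = (+0.013531, -0.135322, +0.148186)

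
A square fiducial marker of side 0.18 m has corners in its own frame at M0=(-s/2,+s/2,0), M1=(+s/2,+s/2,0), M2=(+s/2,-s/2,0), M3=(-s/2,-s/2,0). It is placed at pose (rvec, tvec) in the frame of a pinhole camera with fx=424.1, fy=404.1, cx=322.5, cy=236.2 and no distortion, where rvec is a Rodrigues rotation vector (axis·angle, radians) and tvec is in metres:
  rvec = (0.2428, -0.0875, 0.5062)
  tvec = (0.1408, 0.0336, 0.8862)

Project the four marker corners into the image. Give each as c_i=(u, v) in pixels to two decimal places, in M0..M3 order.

Intrinsics K: fx=424.1, fy=404.1, cx=322.5, cy=236.2
Marker side s = 0.18 m; corners in marker frame (Z=0):
  M0 = (-0.0900, +0.0900, 0)
  M1 = (+0.0900, +0.0900, 0)
  M2 = (+0.0900, -0.0900, 0)
  M3 = (-0.0900, -0.0900, 0)
rvec = (0.2428, -0.0875, 0.5062), |rvec| = θ = 0.56820 rad = 32.555°
Rodrigues: sinθ=0.53811, 1−cosθ=0.15713; R = I + sinθ·[k]× + (1−cosθ)·[k]×²:
    [+0.87156 -0.48974 -0.02305]
    [+0.46906 +0.84660 -0.25150]
    [+0.14268 +0.20839 +0.96758]
t = (0.1408, 0.0336, 0.8862) m
M0: Pc = R·M0+t = (+0.01828, +0.06758, +0.89211); u = 424.1·(+0.01828)/0.89211 + 322.5 = 331.1914, v = 404.1·(+0.06758)/0.89211 + 236.2 = 266.8110
M1: Pc = R·M1+t = (+0.17516, +0.15201, +0.91780); u = 424.1·(+0.17516)/0.91780 + 322.5 = 403.4408, v = 404.1·(+0.15201)/0.91780 + 236.2 = 303.1287
M2: Pc = R·M2+t = (+0.26332, -0.00038, +0.88029); u = 424.1·(+0.26332)/0.88029 + 322.5 = 449.3597, v = 404.1·(-0.00038)/0.88029 + 236.2 = 236.0262
M3: Pc = R·M3+t = (+0.10644, -0.08481, +0.85460); u = 424.1·(+0.10644)/0.85460 + 322.5 = 375.3191, v = 404.1·(-0.08481)/0.85460 + 236.2 = 196.0979

c0=(331.19, 266.81) c1=(403.44, 303.13) c2=(449.36, 236.03) c3=(375.32, 196.10)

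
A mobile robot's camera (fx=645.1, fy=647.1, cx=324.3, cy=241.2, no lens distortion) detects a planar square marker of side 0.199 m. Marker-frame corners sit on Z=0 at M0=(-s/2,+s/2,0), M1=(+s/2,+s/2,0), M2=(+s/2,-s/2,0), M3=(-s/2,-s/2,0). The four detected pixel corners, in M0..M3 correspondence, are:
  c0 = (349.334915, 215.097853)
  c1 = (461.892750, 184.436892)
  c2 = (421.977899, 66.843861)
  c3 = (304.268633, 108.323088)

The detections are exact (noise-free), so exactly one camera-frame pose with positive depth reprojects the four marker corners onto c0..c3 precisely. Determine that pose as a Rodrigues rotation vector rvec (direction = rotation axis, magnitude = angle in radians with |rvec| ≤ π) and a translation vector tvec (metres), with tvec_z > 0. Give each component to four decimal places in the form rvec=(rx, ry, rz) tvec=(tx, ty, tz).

rvec=(0.4595, 0.3331, -0.3284) tvec=(0.0945, -0.1521, 1.0379)

Intrinsics K: fx=645.1, fy=647.1, cx=324.3, cy=241.2
Marker side s = 0.199 m; corners in marker frame (Z=0):
  M0 = (-0.0995, +0.0995, 0)
  M1 = (+0.0995, +0.0995, 0)
  M2 = (+0.0995, -0.0995, 0)
  M3 = (-0.0995, -0.0995, 0)
Detected image corners:
  c0 = (349.334915, 215.097853) px
  c1 = (461.892750, 184.436892) px
  c2 = (421.977899, 66.843861) px
  c3 = (304.268633, 108.323088) px
Planar DLT: solve 8×8 A·h = b for H (H[2,2]=1):
  H  [+436.43156 +352.69823 +383.02028]
  H  [-233.23432 +614.58805 +146.35082]
  H  [-0.36856 +0.36086 +1.00000]
B = K⁻¹H; ‖b₁‖=0.963492, ‖b₂‖=0.963492; λ = 2/(‖b₁‖+‖b₂‖) = 1.037892, sign → tz>0 ⇒ λ=+1.037892
r₁ = λ·B[:,0] = (+0.89447,-0.23150,-0.38253); r₂ = λ·B[:,1] = (+0.37917,+0.84614,+0.37453)
r₃ = r₁×r₂ = (+0.23697,-0.48005,+0.84463); SVD([r₁ r₂ r₃]) → R = UVᵀ:
  R  [+0.89447 +0.37917 +0.23697]
  R  [-0.23150 +0.84614 -0.48005]
  R  [-0.38253 +0.37453 +0.84463]
t = (+0.09447, -0.15213, +1.03789) m
tr R = 2.585240; θ = arccos((tr R − 1)/2) = 0.655702 rad = 37.569°
axis k = ((R−Rᵀ)₃₂, (R−Rᵀ)₁₃, (R−Rᵀ)₂₁) / (2 sinθ) = (+0.700806, +0.508021, -0.500784)
rvec = θ·k = (+0.459520, +0.333111, -0.328365)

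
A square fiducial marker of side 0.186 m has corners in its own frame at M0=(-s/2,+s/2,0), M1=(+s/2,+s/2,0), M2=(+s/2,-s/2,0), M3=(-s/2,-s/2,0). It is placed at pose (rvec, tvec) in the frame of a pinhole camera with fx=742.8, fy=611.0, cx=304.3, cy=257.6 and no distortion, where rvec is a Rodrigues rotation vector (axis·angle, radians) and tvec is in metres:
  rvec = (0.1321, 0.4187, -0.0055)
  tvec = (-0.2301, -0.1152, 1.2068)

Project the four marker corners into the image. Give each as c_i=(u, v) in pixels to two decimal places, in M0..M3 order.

Intrinsics K: fx=742.8, fy=611.0, cx=304.3, cy=257.6
Marker side s = 0.186 m; corners in marker frame (Z=0):
  M0 = (-0.0930, +0.0930, 0)
  M1 = (+0.0930, +0.0930, 0)
  M2 = (+0.0930, -0.0930, 0)
  M3 = (-0.0930, -0.0930, 0)
rvec = (0.1321, 0.4187, -0.0055), |rvec| = θ = 0.43908 rad = 25.157°
Rodrigues: sinθ=0.42511, 1−cosθ=0.09486; R = I + sinθ·[k]× + (1−cosθ)·[k]×²:
    [+0.91373 +0.03254 +0.40502]
    [+0.02189 +0.99140 -0.12903]
    [-0.40573 +0.12676 +0.90516]
t = (-0.2301, -0.1152, 1.2068) m
M0: Pc = R·M0+t = (-0.31205, -0.02504, +1.25632); u = 742.8·(-0.31205)/1.25632 + 304.3 = 119.8001, v = 611.0·(-0.02504)/1.25632 + 257.6 = 245.4242
M1: Pc = R·M1+t = (-0.14210, -0.02096, +1.18086); u = 742.8·(-0.14210)/1.18086 + 304.3 = 214.9159, v = 611.0·(-0.02096)/1.18086 + 257.6 = 246.7527
M2: Pc = R·M2+t = (-0.14815, -0.20536, +1.15728); u = 742.8·(-0.14815)/1.15728 + 304.3 = 209.2102, v = 611.0·(-0.20536)/1.15728 + 257.6 = 149.1751
M3: Pc = R·M3+t = (-0.31810, -0.20944, +1.23274); u = 742.8·(-0.31810)/1.23274 + 304.3 = 112.6245, v = 611.0·(-0.20944)/1.23274 + 257.6 = 153.7948

c0=(119.80, 245.42) c1=(214.92, 246.75) c2=(209.21, 149.18) c3=(112.62, 153.79)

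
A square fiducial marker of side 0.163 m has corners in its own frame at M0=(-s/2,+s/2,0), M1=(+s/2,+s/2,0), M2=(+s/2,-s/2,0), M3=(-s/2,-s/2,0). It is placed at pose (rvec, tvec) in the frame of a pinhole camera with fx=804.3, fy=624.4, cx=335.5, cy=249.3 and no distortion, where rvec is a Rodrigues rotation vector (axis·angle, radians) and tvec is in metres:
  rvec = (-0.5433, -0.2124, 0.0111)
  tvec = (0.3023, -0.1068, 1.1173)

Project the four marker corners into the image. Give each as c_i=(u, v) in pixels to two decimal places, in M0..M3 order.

Intrinsics K: fx=804.3, fy=624.4, cx=335.5, cy=249.3
Marker side s = 0.163 m; corners in marker frame (Z=0):
  M0 = (-0.0815, +0.0815, 0)
  M1 = (+0.0815, +0.0815, 0)
  M2 = (+0.0815, -0.0815, 0)
  M3 = (-0.0815, -0.0815, 0)
rvec = (-0.5433, -0.2124, 0.0111), |rvec| = θ = 0.58345 rad = 33.429°
Rodrigues: sinθ=0.55091, 1−cosθ=0.16543; R = I + sinθ·[k]× + (1−cosθ)·[k]×²:
    [+0.97802 +0.04560 -0.20348]
    [+0.06656 +0.85649 +0.51185]
    [+0.19762 -0.51414 +0.83463]
t = (0.3023, -0.1068, 1.1173) m
M0: Pc = R·M0+t = (+0.22631, -0.04242, +1.05929); u = 804.3·(+0.22631)/1.05929 + 335.5 = 507.3315, v = 624.4·(-0.04242)/1.05929 + 249.3 = 224.2951
M1: Pc = R·M1+t = (+0.38572, -0.03157, +1.09150); u = 804.3·(+0.38572)/1.09150 + 335.5 = 619.7302, v = 624.4·(-0.03157)/1.09150 + 249.3 = 231.2396
M2: Pc = R·M2+t = (+0.37829, -0.17118, +1.17531); u = 804.3·(+0.37829)/1.17531 + 335.5 = 594.3768, v = 624.4·(-0.17118)/1.17531 + 249.3 = 158.3584
M3: Pc = R·M3+t = (+0.21888, -0.18203, +1.14310); u = 804.3·(+0.21888)/1.14310 + 335.5 = 489.5040, v = 624.4·(-0.18203)/1.14310 + 249.3 = 149.8694

c0=(507.33, 224.30) c1=(619.73, 231.24) c2=(594.38, 158.36) c3=(489.50, 149.87)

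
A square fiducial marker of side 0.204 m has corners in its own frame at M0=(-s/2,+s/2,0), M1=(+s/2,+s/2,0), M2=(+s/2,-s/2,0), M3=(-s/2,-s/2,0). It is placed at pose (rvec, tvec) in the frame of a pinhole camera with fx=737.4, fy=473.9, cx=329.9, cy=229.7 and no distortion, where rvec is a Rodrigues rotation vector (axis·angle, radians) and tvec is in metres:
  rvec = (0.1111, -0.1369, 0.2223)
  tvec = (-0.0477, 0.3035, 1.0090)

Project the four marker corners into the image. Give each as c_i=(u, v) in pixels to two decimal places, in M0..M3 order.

c0=(205.44, 409.50) c1=(349.66, 424.08) c2=(383.69, 335.39) c3=(237.68, 317.82)

Intrinsics K: fx=737.4, fy=473.9, cx=329.9, cy=229.7
Marker side s = 0.204 m; corners in marker frame (Z=0):
  M0 = (-0.1020, +0.1020, 0)
  M1 = (+0.1020, +0.1020, 0)
  M2 = (+0.1020, -0.1020, 0)
  M3 = (-0.1020, -0.1020, 0)
rvec = (0.1111, -0.1369, 0.2223), |rvec| = θ = 0.28373 rad = 16.256°
Rodrigues: sinθ=0.27994, 1−cosθ=0.03998; R = I + sinθ·[k]× + (1−cosθ)·[k]×²:
    [+0.96615 -0.22688 -0.12280]
    [+0.21178 +0.96933 -0.12473]
    [+0.14734 +0.09450 +0.98456]
t = (-0.0477, 0.3035, 1.0090) m
M0: Pc = R·M0+t = (-0.16939, +0.38077, +1.00361); u = 737.4·(-0.16939)/1.00361 + 329.9 = 205.4418, v = 473.9·(+0.38077)/1.00361 + 229.7 = 409.4978
M1: Pc = R·M1+t = (+0.02771, +0.42397, +1.03367); u = 737.4·(+0.02771)/1.03367 + 329.9 = 349.6643, v = 473.9·(+0.42397)/1.03367 + 229.7 = 424.0764
M2: Pc = R·M2+t = (+0.07399, +0.22623, +1.01439); u = 737.4·(+0.07399)/1.01439 + 329.9 = 383.6857, v = 473.9·(+0.22623)/1.01439 + 229.7 = 335.3895
M3: Pc = R·M3+t = (-0.12311, +0.18303, +0.98433); u = 737.4·(-0.12311)/0.98433 + 329.9 = 237.6774, v = 473.9·(+0.18303)/0.98433 + 229.7 = 317.8174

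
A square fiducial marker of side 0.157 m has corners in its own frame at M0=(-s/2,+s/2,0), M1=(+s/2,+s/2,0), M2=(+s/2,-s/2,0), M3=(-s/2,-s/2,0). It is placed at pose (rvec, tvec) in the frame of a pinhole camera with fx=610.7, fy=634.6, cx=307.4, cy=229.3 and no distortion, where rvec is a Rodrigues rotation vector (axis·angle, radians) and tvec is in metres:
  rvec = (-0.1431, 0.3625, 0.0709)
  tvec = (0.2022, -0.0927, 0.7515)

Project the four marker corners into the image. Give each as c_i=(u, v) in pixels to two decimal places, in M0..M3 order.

Intrinsics K: fx=610.7, fy=634.6, cx=307.4, cy=229.3
Marker side s = 0.157 m; corners in marker frame (Z=0):
  M0 = (-0.0785, +0.0785, 0)
  M1 = (+0.0785, +0.0785, 0)
  M2 = (+0.0785, -0.0785, 0)
  M3 = (-0.0785, -0.0785, 0)
rvec = (-0.1431, 0.3625, 0.0709), |rvec| = θ = 0.39612 rad = 22.696°
Rodrigues: sinθ=0.38584, 1−cosθ=0.07743; R = I + sinθ·[k]× + (1−cosθ)·[k]×²:
    [+0.93267 -0.09466 +0.34809]
    [+0.04346 +0.98741 +0.15207]
    [-0.35810 -0.12670 +0.92505]
t = (0.2022, -0.0927, 0.7515) m
M0: Pc = R·M0+t = (+0.12155, -0.01860, +0.76966); u = 610.7·(+0.12155)/0.76966 + 307.4 = 403.8490, v = 634.6·(-0.01860)/0.76966 + 229.3 = 213.9643
M1: Pc = R·M1+t = (+0.26798, -0.01178, +0.71344); u = 610.7·(+0.26798)/0.71344 + 307.4 = 536.7915, v = 634.6·(-0.01178)/0.71344 + 229.3 = 218.8251
M2: Pc = R·M2+t = (+0.28285, -0.16680, +0.73334); u = 610.7·(+0.28285)/0.73334 + 307.4 = 542.9454, v = 634.6·(-0.16680)/0.73334 + 229.3 = 84.9575
M3: Pc = R·M3+t = (+0.13642, -0.17362, +0.78956); u = 610.7·(+0.13642)/0.78956 + 307.4 = 412.9140, v = 634.6·(-0.17362)/0.78956 + 229.3 = 89.7514

c0=(403.85, 213.96) c1=(536.79, 218.83) c2=(542.95, 84.96) c3=(412.91, 89.75)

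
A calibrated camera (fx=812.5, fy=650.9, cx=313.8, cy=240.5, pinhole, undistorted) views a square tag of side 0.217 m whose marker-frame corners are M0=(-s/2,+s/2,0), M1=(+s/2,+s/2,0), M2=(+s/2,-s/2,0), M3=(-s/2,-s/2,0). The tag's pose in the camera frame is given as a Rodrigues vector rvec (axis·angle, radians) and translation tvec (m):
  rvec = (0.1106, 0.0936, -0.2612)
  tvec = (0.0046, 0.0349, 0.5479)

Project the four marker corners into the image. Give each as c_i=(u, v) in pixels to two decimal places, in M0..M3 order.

Intrinsics K: fx=812.5, fy=650.9, cx=313.8, cy=240.5
Marker side s = 0.217 m; corners in marker frame (Z=0):
  M0 = (-0.1085, +0.1085, 0)
  M1 = (+0.1085, +0.1085, 0)
  M2 = (+0.1085, -0.1085, 0)
  M3 = (-0.1085, -0.1085, 0)
rvec = (0.1106, 0.0936, -0.2612), |rvec| = θ = 0.29870 rad = 17.114°
Rodrigues: sinθ=0.29427, 1−cosθ=0.04428; R = I + sinθ·[k]× + (1−cosθ)·[k]×²:
    [+0.96179 +0.26247 +0.07788]
    [-0.25220 +0.96007 -0.12110]
    [-0.10655 +0.09683 +0.98958]
t = (0.0046, 0.0349, 0.5479) m
M0: Pc = R·M0+t = (-0.07128, +0.16643, +0.56997); u = 812.5·(-0.07128)/0.56997 + 313.8 = 212.1940, v = 650.9·(+0.16643)/0.56997 + 240.5 = 430.5633
M1: Pc = R·M1+t = (+0.13743, +0.11170, +0.54685); u = 812.5·(+0.13743)/0.54685 + 313.8 = 517.9967, v = 650.9·(+0.11170)/0.54685 + 240.5 = 373.4596
M2: Pc = R·M2+t = (+0.08048, -0.09663, +0.52583); u = 812.5·(+0.08048)/0.52583 + 313.8 = 438.1494, v = 650.9·(-0.09663)/0.52583 + 240.5 = 120.8861
M3: Pc = R·M3+t = (-0.12823, -0.04190, +0.54895); u = 812.5·(-0.12823)/0.54895 + 313.8 = 124.0049, v = 650.9·(-0.04190)/0.54895 + 240.5 = 190.8138

c0=(212.19, 430.56) c1=(518.00, 373.46) c2=(438.15, 120.89) c3=(124.00, 190.81)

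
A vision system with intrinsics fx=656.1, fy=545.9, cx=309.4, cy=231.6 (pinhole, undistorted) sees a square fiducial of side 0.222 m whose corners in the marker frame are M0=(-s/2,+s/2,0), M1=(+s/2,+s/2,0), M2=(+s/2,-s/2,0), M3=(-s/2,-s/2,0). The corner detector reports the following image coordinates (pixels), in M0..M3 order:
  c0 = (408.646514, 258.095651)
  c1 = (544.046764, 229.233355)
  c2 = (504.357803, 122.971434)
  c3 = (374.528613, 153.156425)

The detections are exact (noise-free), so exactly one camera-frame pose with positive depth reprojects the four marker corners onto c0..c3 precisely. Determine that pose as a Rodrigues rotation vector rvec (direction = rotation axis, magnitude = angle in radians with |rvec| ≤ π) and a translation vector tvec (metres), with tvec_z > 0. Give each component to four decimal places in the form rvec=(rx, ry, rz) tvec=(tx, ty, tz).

rvec=(-0.1608, 0.1320, -0.2495) tvec=(0.2433, -0.0823, 1.0827)

Intrinsics K: fx=656.1, fy=545.9, cx=309.4, cy=231.6
Marker side s = 0.222 m; corners in marker frame (Z=0):
  M0 = (-0.1110, +0.1110, 0)
  M1 = (+0.1110, +0.1110, 0)
  M2 = (+0.1110, -0.1110, 0)
  M3 = (-0.1110, -0.1110, 0)
Detected image corners:
  c0 = (408.646514, 258.095651) px
  c1 = (544.046764, 229.233355) px
  c2 = (504.357803, 122.971434) px
  c3 = (374.528613, 153.156425) px
Planar DLT: solve 8×8 A·h = b for H (H[2,2]=1):
  H  [+550.69307 +92.36718 +456.81859]
  H  [-152.40282 +444.91469 +190.08680]
  H  [-0.10143 -0.16100 +1.00000]
B = K⁻¹H; ‖b₁‖=0.923653, ‖b₂‖=0.923653; λ = 2/(‖b₁‖+‖b₂‖) = 1.082657, sign → tz>0 ⇒ λ=+1.082657
r₁ = λ·B[:,0] = (+0.96051,-0.25566,-0.10982); r₂ = λ·B[:,1] = (+0.23462,+0.95633,-0.17431)
r₃ = r₁×r₂ = (+0.14959,+0.14166,+0.97855); SVD([r₁ r₂ r₃]) → R = UVᵀ:
  R  [+0.96051 +0.23462 +0.14959]
  R  [-0.25566 +0.95633 +0.14166]
  R  [-0.10982 -0.17431 +0.97855]
t = (+0.24326, -0.08233, +1.08266) m
tr R = 2.895387; θ = arccos((tr R − 1)/2) = 0.324867 rad = 18.613°
axis k = ((R−Rᵀ)₃₂, (R−Rᵀ)₁₃, (R−Rᵀ)₂₁) / (2 sinθ) = (-0.494977, +0.406361, -0.768029)
rvec = θ·k = (-0.160802, +0.132013, -0.249507)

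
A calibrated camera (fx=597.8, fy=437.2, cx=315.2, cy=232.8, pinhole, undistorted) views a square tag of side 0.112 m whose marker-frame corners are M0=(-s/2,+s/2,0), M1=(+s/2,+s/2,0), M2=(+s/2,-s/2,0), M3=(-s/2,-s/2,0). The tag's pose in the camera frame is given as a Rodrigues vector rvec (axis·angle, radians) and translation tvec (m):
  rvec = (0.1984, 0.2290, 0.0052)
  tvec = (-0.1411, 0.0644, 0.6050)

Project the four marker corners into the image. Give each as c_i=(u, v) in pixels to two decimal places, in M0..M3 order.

c0=(130.06, 314.70) c1=(230.41, 320.37) c2=(225.20, 241.10) c3=(121.44, 238.53)

Intrinsics K: fx=597.8, fy=437.2, cx=315.2, cy=232.8
Marker side s = 0.112 m; corners in marker frame (Z=0):
  M0 = (-0.0560, +0.0560, 0)
  M1 = (+0.0560, +0.0560, 0)
  M2 = (+0.0560, -0.0560, 0)
  M3 = (-0.0560, -0.0560, 0)
rvec = (0.1984, 0.2290, 0.0052), |rvec| = θ = 0.30304 rad = 17.363°
Rodrigues: sinθ=0.29842, 1−cosθ=0.04557; R = I + sinθ·[k]× + (1−cosθ)·[k]×²:
    [+0.97397 +0.01742 +0.22602]
    [+0.02766 +0.98046 -0.19479]
    [-0.22500 +0.19597 +0.95445]
t = (-0.1411, 0.0644, 0.6050) m
M0: Pc = R·M0+t = (-0.19467, +0.11776, +0.62857); u = 597.8·(-0.19467)/0.62857 + 315.2 = 130.0642, v = 437.2·(+0.11776)/0.62857 + 232.8 = 314.7045
M1: Pc = R·M1+t = (-0.08558, +0.12085, +0.60337); u = 597.8·(-0.08558)/0.60337 + 315.2 = 230.4084, v = 437.2·(+0.12085)/0.60337 + 232.8 = 320.3703
M2: Pc = R·M2+t = (-0.08753, +0.01104, +0.58143); u = 597.8·(-0.08753)/0.58143 + 315.2 = 225.2013, v = 437.2·(+0.01104)/0.58143 + 232.8 = 241.1042
M3: Pc = R·M3+t = (-0.19662, +0.00795, +0.60663); u = 597.8·(-0.19662)/0.60663 + 315.2 = 121.4428, v = 437.2·(+0.00795)/0.60663 + 232.8 = 238.5262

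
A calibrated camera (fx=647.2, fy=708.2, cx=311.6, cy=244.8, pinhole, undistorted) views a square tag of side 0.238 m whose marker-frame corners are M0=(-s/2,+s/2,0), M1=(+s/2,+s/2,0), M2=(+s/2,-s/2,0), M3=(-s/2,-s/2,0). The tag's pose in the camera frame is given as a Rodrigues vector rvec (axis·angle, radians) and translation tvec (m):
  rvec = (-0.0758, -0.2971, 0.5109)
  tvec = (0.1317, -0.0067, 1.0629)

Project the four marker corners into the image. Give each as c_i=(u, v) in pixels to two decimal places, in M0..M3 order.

Intrinsics K: fx=647.2, fy=708.2, cx=311.6, cy=244.8
Marker side s = 0.238 m; corners in marker frame (Z=0):
  M0 = (-0.1190, +0.1190, 0)
  M1 = (+0.1190, +0.1190, 0)
  M2 = (+0.1190, -0.1190, 0)
  M3 = (-0.1190, -0.1190, 0)
rvec = (-0.0758, -0.2971, 0.5109), |rvec| = θ = 0.59585 rad = 34.139°
Rodrigues: sinθ=0.56121, 1−cosθ=0.17233; R = I + sinθ·[k]× + (1−cosθ)·[k]×²:
    [+0.83046 -0.47027 -0.29863]
    [+0.49213 +0.87052 -0.00228]
    [+0.26103 -0.14507 +0.95437]
t = (0.1317, -0.0067, 1.0629) m
M0: Pc = R·M0+t = (-0.02309, +0.03833, +1.01457); u = 647.2·(-0.02309)/1.01457 + 311.6 = 296.8726, v = 708.2·(+0.03833)/1.01457 + 244.8 = 271.5539
M1: Pc = R·M1+t = (+0.17456, +0.15546, +1.07670); u = 647.2·(+0.17456)/1.07670 + 311.6 = 416.5291, v = 708.2·(+0.15546)/1.07670 + 244.8 = 347.0508
M2: Pc = R·M2+t = (+0.28649, -0.05173, +1.11123); u = 647.2·(+0.28649)/1.11123 + 311.6 = 478.4558, v = 708.2·(-0.05173)/1.11123 + 244.8 = 211.8331
M3: Pc = R·M3+t = (+0.08884, -0.16886, +1.04910); u = 647.2·(+0.08884)/1.04910 + 311.6 = 366.4045, v = 708.2·(-0.16886)/1.04910 + 244.8 = 130.8135

c0=(296.87, 271.55) c1=(416.53, 347.05) c2=(478.46, 211.83) c3=(366.40, 130.81)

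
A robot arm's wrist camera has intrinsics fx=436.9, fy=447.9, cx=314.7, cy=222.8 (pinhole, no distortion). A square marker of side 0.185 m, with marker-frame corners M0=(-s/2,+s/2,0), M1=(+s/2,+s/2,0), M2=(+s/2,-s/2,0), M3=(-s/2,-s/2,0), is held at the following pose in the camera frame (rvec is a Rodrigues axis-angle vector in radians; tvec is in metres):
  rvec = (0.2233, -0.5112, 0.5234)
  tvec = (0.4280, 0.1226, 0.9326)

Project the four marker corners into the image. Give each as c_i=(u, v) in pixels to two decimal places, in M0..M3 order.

c0=(466.72, 304.20) c1=(512.95, 331.50) c2=(559.61, 261.06) c3=(517.75, 225.64)

Intrinsics K: fx=436.9, fy=447.9, cx=314.7, cy=222.8
Marker side s = 0.185 m; corners in marker frame (Z=0):
  M0 = (-0.0925, +0.0925, 0)
  M1 = (+0.0925, +0.0925, 0)
  M2 = (+0.0925, -0.0925, 0)
  M3 = (-0.0925, -0.0925, 0)
rvec = (0.2233, -0.5112, 0.5234), |rvec| = θ = 0.76494 rad = 43.828°
Rodrigues: sinθ=0.69249, 1−cosθ=0.27858; R = I + sinθ·[k]× + (1−cosθ)·[k]×²:
    [+0.74516 -0.52818 -0.40714]
    [+0.41948 +0.84584 -0.32954]
    [+0.51843 +0.07477 +0.85185]
t = (0.4280, 0.1226, 0.9326) m
M0: Pc = R·M0+t = (+0.31022, +0.16204, +0.89156); u = 436.9·(+0.31022)/0.89156 + 314.7 = 466.7181, v = 447.9·(+0.16204)/0.89156 + 222.8 = 304.2040
M1: Pc = R·M1+t = (+0.44807, +0.23964, +0.98747); u = 436.9·(+0.44807)/0.98747 + 314.7 = 512.9462, v = 447.9·(+0.23964)/0.98747 + 222.8 = 331.4976
M2: Pc = R·M2+t = (+0.54578, +0.08316, +0.97364); u = 436.9·(+0.54578)/0.97364 + 314.7 = 559.6091, v = 447.9·(+0.08316)/0.97364 + 222.8 = 261.0569
M3: Pc = R·M3+t = (+0.40793, +0.00556, +0.87773); u = 436.9·(+0.40793)/0.87773 + 314.7 = 517.7513, v = 447.9·(+0.00556)/0.87773 + 222.8 = 225.6361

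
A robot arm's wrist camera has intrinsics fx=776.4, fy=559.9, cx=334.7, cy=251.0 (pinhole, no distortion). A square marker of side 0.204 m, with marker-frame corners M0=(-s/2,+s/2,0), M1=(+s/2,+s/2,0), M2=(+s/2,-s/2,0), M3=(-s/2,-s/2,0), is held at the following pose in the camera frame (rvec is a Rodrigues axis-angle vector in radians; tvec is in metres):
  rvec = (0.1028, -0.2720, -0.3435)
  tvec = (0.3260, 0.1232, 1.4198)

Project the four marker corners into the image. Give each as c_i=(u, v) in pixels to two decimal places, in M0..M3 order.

c0=(481.26, 351.90) c1=(574.50, 321.38) c2=(544.22, 248.02) c3=(447.88, 276.53)

Intrinsics K: fx=776.4, fy=559.9, cx=334.7, cy=251.0
Marker side s = 0.204 m; corners in marker frame (Z=0):
  M0 = (-0.1020, +0.1020, 0)
  M1 = (+0.1020, +0.1020, 0)
  M2 = (+0.1020, -0.1020, 0)
  M3 = (-0.1020, -0.1020, 0)
rvec = (0.1028, -0.2720, -0.3435), |rvec| = θ = 0.45005 rad = 25.786°
Rodrigues: sinθ=0.43501, 1−cosθ=0.09957; R = I + sinθ·[k]× + (1−cosθ)·[k]×²:
    [+0.90562 +0.31827 -0.28027]
    [-0.34577 +0.93680 -0.05343]
    [+0.24555 +0.14530 +0.95843]
t = (0.3260, 0.1232, 1.4198) m
M0: Pc = R·M0+t = (+0.26609, +0.25402, +1.40957); u = 776.4·(+0.26609)/1.40957 + 334.7 = 481.2640, v = 559.9·(+0.25402)/1.40957 + 251.0 = 351.9005
M1: Pc = R·M1+t = (+0.45084, +0.18349, +1.45967); u = 776.4·(+0.45084)/1.45967 + 334.7 = 574.5014, v = 559.9·(+0.18349)/1.45967 + 251.0 = 321.3813
M2: Pc = R·M2+t = (+0.38591, -0.00762, +1.43003); u = 776.4·(+0.38591)/1.43003 + 334.7 = 544.2207, v = 559.9·(-0.00762)/1.43003 + 251.0 = 248.0159
M3: Pc = R·M3+t = (+0.20116, +0.06291, +1.37993); u = 776.4·(+0.20116)/1.37993 + 334.7 = 447.8813, v = 559.9·(+0.06291)/1.37993 + 251.0 = 276.5274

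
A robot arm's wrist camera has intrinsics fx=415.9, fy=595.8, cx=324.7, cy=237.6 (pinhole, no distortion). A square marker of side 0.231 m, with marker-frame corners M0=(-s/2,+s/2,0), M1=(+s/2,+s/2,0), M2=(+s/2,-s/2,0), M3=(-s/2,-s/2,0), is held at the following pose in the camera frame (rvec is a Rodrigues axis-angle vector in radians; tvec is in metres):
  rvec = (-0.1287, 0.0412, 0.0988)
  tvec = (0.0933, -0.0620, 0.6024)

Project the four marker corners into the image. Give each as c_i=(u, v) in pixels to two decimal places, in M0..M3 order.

Intrinsics K: fx=415.9, fy=595.8, cx=324.7, cy=237.6
Marker side s = 0.231 m; corners in marker frame (Z=0):
  M0 = (-0.1155, +0.1155, 0)
  M1 = (+0.1155, +0.1155, 0)
  M2 = (+0.1155, -0.1155, 0)
  M3 = (-0.1155, -0.1155, 0)
rvec = (-0.1287, 0.0412, 0.0988), |rvec| = θ = 0.16740 rad = 9.591°
Rodrigues: sinθ=0.16662, 1−cosθ=0.01398; R = I + sinθ·[k]× + (1−cosθ)·[k]×²:
    [+0.99428 -0.10098 +0.03466]
    [+0.09569 +0.98687 +0.13013]
    [-0.04735 -0.12607 +0.99089]
t = (0.0933, -0.0620, 0.6024) m
M0: Pc = R·M0+t = (-0.03320, +0.04093, +0.59331); u = 415.9·(-0.03320)/0.59331 + 324.7 = 301.4249, v = 595.8·(+0.04093)/0.59331 + 237.6 = 278.7025
M1: Pc = R·M1+t = (+0.19648, +0.06304, +0.58237); u = 415.9·(+0.19648)/0.58237 + 324.7 = 465.0136, v = 595.8·(+0.06304)/0.58237 + 237.6 = 302.0896
M2: Pc = R·M2+t = (+0.21980, -0.16493, +0.61149); u = 415.9·(+0.21980)/0.61149 + 324.7 = 474.1971, v = 595.8·(-0.16493)/0.61149 + 237.6 = 76.9018
M3: Pc = R·M3+t = (-0.00988, -0.18704, +0.62243); u = 415.9·(-0.00988)/0.62243 + 324.7 = 318.1009, v = 595.8·(-0.18704)/0.62243 + 237.6 = 58.5662

c0=(301.42, 278.70) c1=(465.01, 302.09) c2=(474.20, 76.90) c3=(318.10, 58.57)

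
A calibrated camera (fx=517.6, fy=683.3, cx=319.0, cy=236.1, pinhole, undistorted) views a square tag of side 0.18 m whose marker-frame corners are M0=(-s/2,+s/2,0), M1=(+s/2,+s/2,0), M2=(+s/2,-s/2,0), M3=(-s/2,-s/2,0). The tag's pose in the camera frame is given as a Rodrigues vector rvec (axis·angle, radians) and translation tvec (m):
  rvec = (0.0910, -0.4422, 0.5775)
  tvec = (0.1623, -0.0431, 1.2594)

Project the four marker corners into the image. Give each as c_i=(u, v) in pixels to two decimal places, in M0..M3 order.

Intrinsics K: fx=517.6, fy=683.3, cx=319.0, cy=236.1
Marker side s = 0.18 m; corners in marker frame (Z=0):
  M0 = (-0.0900, +0.0900, 0)
  M1 = (+0.0900, +0.0900, 0)
  M2 = (+0.0900, -0.0900, 0)
  M3 = (-0.0900, -0.0900, 0)
rvec = (0.0910, -0.4422, 0.5775), |rvec| = θ = 0.73303 rad = 41.999°
Rodrigues: sinθ=0.66912, 1−cosθ=0.25685; R = I + sinθ·[k]× + (1−cosθ)·[k]×²:
    [+0.74711 -0.54639 -0.37853]
    [+0.50792 +0.83662 -0.20514]
    [+0.42877 -0.03900 +0.90257]
t = (0.1623, -0.0431, 1.2594) m
M0: Pc = R·M0+t = (+0.04588, -0.01352, +1.21730); u = 517.6·(+0.04588)/1.21730 + 319.0 = 338.5104, v = 683.3·(-0.01352)/1.21730 + 236.1 = 228.5128
M1: Pc = R·M1+t = (+0.18036, +0.07791, +1.29448); u = 517.6·(+0.18036)/1.29448 + 319.0 = 391.1193, v = 683.3·(+0.07791)/1.29448 + 236.1 = 277.2247
M2: Pc = R·M2+t = (+0.27872, -0.07268, +1.30150); u = 517.6·(+0.27872)/1.30150 + 319.0 = 429.8436, v = 683.3·(-0.07268)/1.30150 + 236.1 = 197.9405
M3: Pc = R·M3+t = (+0.14424, -0.16411, +1.22432); u = 517.6·(+0.14424)/1.22432 + 319.0 = 379.9775, v = 683.3·(-0.16411)/1.22432 + 236.1 = 144.5100

c0=(338.51, 228.51) c1=(391.12, 277.22) c2=(429.84, 197.94) c3=(379.98, 144.51)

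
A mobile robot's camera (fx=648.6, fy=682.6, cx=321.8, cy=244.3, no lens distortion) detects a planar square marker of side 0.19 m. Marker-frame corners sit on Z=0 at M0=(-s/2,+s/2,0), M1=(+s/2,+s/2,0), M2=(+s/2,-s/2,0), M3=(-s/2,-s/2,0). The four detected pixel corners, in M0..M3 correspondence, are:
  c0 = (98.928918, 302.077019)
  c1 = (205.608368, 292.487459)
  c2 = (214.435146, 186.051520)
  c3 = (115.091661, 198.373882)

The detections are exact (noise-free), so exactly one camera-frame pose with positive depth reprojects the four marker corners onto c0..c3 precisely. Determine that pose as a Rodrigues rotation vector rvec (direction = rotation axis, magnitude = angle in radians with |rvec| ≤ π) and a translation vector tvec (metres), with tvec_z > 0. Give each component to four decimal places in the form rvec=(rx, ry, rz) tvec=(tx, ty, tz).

rvec=(-0.4537, 0.2175, -0.0480) tvec=(-0.2803, -0.0023, 1.1092)

Intrinsics K: fx=648.6, fy=682.6, cx=321.8, cy=244.3
Marker side s = 0.19 m; corners in marker frame (Z=0):
  M0 = (-0.0950, +0.0950, 0)
  M1 = (+0.0950, +0.0950, 0)
  M2 = (+0.0950, -0.0950, 0)
  M3 = (-0.0950, -0.0950, 0)
Detected image corners:
  c0 = (98.928918, 302.077019) px
  c1 = (205.608368, 292.487459) px
  c2 = (214.435146, 186.051520) px
  c3 = (115.091661, 198.373882) px
Planar DLT: solve 8×8 A·h = b for H (H[2,2]=1):
  H  [+513.18634 -128.92995 +157.87922]
  H  [-101.55501 +455.84952 +242.86170]
  H  [-0.17823 -0.39643 +1.00000]
B = K⁻¹H; ‖b₁‖=0.901539, ‖b₂‖=0.901539; λ = 2/(‖b₁‖+‖b₂‖) = 1.109215, sign → tz>0 ⇒ λ=+1.109215
r₁ = λ·B[:,0] = (+0.97572,-0.09427,-0.19769); r₂ = λ·B[:,1] = (-0.00232,+0.89813,-0.43973)
r₃ = r₁×r₂ = (+0.21901,+0.42951,+0.87610); SVD([r₁ r₂ r₃]) → R = UVᵀ:
  R  [+0.97572 -0.00232 +0.21901]
  R  [-0.09427 +0.89813 +0.42951]
  R  [-0.19769 -0.43973 +0.87610]
t = (-0.28033, -0.00234, +1.10921) m
tr R = 2.749948; θ = arccos((tr R − 1)/2) = 0.505414 rad = 28.958°
axis k = ((R−Rᵀ)₃₂, (R−Rᵀ)₁₃, (R−Rᵀ)₂₁) / (2 sinθ) = (-0.897664, +0.430328, -0.094956)
rvec = θ·k = (-0.453692, +0.217494, -0.047992)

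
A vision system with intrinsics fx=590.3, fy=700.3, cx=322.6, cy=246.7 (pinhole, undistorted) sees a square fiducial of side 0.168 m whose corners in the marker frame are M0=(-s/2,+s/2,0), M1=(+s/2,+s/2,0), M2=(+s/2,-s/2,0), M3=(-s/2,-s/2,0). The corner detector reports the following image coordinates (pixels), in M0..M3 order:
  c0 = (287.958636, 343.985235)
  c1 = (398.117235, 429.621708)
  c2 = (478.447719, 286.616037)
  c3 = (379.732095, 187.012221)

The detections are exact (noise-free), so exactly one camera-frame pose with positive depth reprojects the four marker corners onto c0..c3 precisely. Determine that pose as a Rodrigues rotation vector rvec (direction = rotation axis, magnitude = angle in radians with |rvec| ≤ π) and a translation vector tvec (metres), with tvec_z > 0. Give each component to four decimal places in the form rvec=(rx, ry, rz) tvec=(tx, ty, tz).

rvec=(0.0493, -0.4378, 0.6172) tvec=(0.0733, 0.0619, 0.6488)

Intrinsics K: fx=590.3, fy=700.3, cx=322.6, cy=246.7
Marker side s = 0.168 m; corners in marker frame (Z=0):
  M0 = (-0.0840, +0.0840, 0)
  M1 = (+0.0840, +0.0840, 0)
  M2 = (+0.0840, -0.0840, 0)
  M3 = (-0.0840, -0.0840, 0)
Detected image corners:
  c0 = (287.958636, 343.985235) px
  c1 = (398.117235, 429.621708) px
  c2 = (478.447719, 286.616037) px
  c3 = (379.732095, 187.012221) px
Planar DLT: solve 8×8 A·h = b for H (H[2,2]=1):
  H  [+866.15913 -560.41549 +389.31442]
  H  [+749.54303 +850.18290 +313.46013]
  H  [+0.63430 -0.12955 +1.00000]
B = K⁻¹H; ‖b₁‖=1.541243, ‖b₂‖=1.541243; λ = 2/(‖b₁‖+‖b₂‖) = 0.648827, sign → tz>0 ⇒ λ=+0.648827
r₁ = λ·B[:,0] = (+0.72712,+0.54947,+0.41155); r₂ = λ·B[:,1] = (-0.57004,+0.81730,-0.08406)
r₃ = r₁×r₂ = (-0.38255,-0.17348,+0.90750); SVD([r₁ r₂ r₃]) → R = UVᵀ:
  R  [+0.72712 -0.57004 -0.38255]
  R  [+0.54947 +0.81730 -0.17348]
  R  [+0.41155 -0.08406 +0.90750]
t = (+0.07333, +0.06185, +0.64883) m
tr R = 2.451930; θ = arccos((tr R − 1)/2) = 0.758360 rad = 43.451°
axis k = ((R−Rᵀ)₃₂, (R−Rᵀ)₁₃, (R−Rᵀ)₂₁) / (2 sinθ) = (+0.065013, -0.577333, +0.813916)
rvec = θ·k = (+0.049303, -0.437826, +0.617241)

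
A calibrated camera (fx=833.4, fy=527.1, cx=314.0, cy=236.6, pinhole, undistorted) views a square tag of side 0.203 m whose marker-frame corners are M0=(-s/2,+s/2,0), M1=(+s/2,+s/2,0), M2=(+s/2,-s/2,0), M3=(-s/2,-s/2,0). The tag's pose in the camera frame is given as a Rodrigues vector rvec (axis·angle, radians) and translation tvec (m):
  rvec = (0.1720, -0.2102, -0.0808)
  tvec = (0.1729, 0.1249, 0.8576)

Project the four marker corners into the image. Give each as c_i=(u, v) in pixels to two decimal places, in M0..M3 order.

Intrinsics K: fx=833.4, fy=527.1, cx=314.0, cy=236.6
Marker side s = 0.203 m; corners in marker frame (Z=0):
  M0 = (-0.1015, +0.1015, 0)
  M1 = (+0.1015, +0.1015, 0)
  M2 = (+0.1015, -0.1015, 0)
  M3 = (-0.1015, -0.1015, 0)
rvec = (0.1720, -0.2102, -0.0808), |rvec| = θ = 0.28337 rad = 16.236°
Rodrigues: sinθ=0.27959, 1−cosθ=0.03988; R = I + sinθ·[k]× + (1−cosθ)·[k]×²:
    [+0.97481 +0.06177 -0.21430]
    [-0.09768 +0.98206 -0.16127]
    [+0.20050 +0.17814 +0.96336]
t = (0.1729, 0.1249, 0.8576) m
M0: Pc = R·M0+t = (+0.08023, +0.23449, +0.85533); u = 833.4·(+0.08023)/0.85533 + 314.0 = 392.1688, v = 527.1·(+0.23449)/0.85533 + 236.6 = 381.1075
M1: Pc = R·M1+t = (+0.27811, +0.21467, +0.89603); u = 833.4·(+0.27811)/0.89603 + 314.0 = 572.6730, v = 527.1·(+0.21467)/0.89603 + 236.6 = 362.8789
M2: Pc = R·M2+t = (+0.26557, +0.01531, +0.85987); u = 833.4·(+0.26557)/0.85987 + 314.0 = 571.3992, v = 527.1·(+0.01531)/0.85987 + 236.6 = 245.9826
M3: Pc = R·M3+t = (+0.06769, +0.03513, +0.81917); u = 833.4·(+0.06769)/0.81917 + 314.0 = 382.8632, v = 527.1·(+0.03513)/0.81917 + 236.6 = 259.2079

c0=(392.17, 381.11) c1=(572.67, 362.88) c2=(571.40, 245.98) c3=(382.86, 259.21)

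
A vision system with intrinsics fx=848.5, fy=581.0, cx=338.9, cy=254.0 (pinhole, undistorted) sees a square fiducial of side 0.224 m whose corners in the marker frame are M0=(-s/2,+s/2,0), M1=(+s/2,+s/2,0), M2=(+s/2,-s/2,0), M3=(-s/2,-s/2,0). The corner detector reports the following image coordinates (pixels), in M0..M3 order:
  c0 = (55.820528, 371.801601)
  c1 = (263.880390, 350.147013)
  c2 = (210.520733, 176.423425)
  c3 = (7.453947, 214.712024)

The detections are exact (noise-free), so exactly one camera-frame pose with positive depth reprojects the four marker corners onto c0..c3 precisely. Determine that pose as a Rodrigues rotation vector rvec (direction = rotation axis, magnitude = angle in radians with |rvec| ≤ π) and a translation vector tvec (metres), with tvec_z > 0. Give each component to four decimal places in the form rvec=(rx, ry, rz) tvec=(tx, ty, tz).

rvec=(0.0385, 0.3520, -0.2046) tvec=(-0.1907, 0.0333, 0.7719)

Intrinsics K: fx=848.5, fy=581.0, cx=338.9, cy=254.0
Marker side s = 0.224 m; corners in marker frame (Z=0):
  M0 = (-0.1120, +0.1120, 0)
  M1 = (+0.1120, +0.1120, 0)
  M2 = (+0.1120, -0.1120, 0)
  M3 = (-0.1120, -0.1120, 0)
Detected image corners:
  c0 = (55.820528, 371.801601) px
  c1 = (263.880390, 350.147013) px
  c2 = (210.520733, 176.423425) px
  c3 = (7.453947, 214.712024) px
Planar DLT: solve 8×8 A·h = b for H (H[2,2]=1):
  H  [+857.41119 +226.84836 +129.26332]
  H  [-258.59267 +737.26251 +279.04724]
  H  [-0.44849 +0.00253 +1.00000]
B = K⁻¹H; ‖b₁‖=1.295522, ‖b₂‖=1.295522; λ = 2/(‖b₁‖+‖b₂‖) = 0.771890, sign → tz>0 ⇒ λ=+0.771890
r₁ = λ·B[:,0] = (+0.91827,-0.19221,-0.34618); r₂ = λ·B[:,1] = (+0.20558,+0.97864,+0.00196)
r₃ = r₁×r₂ = (+0.33841,-0.07297,+0.93816); SVD([r₁ r₂ r₃]) → R = UVᵀ:
  R  [+0.91827 +0.20558 +0.33841]
  R  [-0.19221 +0.97864 -0.07297]
  R  [-0.34618 +0.00196 +0.93816]
t = (-0.19071, +0.03328, +0.77189) m
tr R = 2.835068; θ = arccos((tr R − 1)/2) = 0.408963 rad = 23.432°
axis k = ((R−Rᵀ)₃₂, (R−Rᵀ)₁₃, (R−Rᵀ)₂₁) / (2 sinθ) = (+0.094206, +0.860786, -0.500173)
rvec = θ·k = (+0.038527, +0.352029, -0.204552)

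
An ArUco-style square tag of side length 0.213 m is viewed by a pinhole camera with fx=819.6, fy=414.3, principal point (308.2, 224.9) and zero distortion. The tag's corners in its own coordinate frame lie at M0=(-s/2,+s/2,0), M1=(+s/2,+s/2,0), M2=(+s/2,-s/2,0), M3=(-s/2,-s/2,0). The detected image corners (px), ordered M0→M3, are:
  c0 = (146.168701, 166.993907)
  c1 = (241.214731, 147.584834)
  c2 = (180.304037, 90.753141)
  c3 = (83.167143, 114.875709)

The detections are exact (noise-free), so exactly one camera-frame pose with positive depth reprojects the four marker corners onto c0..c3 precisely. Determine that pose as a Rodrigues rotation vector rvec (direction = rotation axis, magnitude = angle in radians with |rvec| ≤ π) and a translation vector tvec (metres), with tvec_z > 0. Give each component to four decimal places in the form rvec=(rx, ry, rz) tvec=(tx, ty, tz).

rvec=(0.5311, 0.3546, -0.3835) tvec=(-0.2575, -0.3268, 1.4452)

Intrinsics K: fx=819.6, fy=414.3, cx=308.2, cy=224.9
Marker side s = 0.213 m; corners in marker frame (Z=0):
  M0 = (-0.1065, +0.1065, 0)
  M1 = (+0.1065, +0.1065, 0)
  M2 = (+0.1065, -0.1065, 0)
  M3 = (-0.1065, -0.1065, 0)
Detected image corners:
  c0 = (146.168701, 166.993907) px
  c1 = (241.214731, 147.584834) px
  c2 = (180.304037, 90.753141) px
  c3 = (83.167143, 114.875709) px
Planar DLT: solve 8×8 A·h = b for H (H[2,2]=1):
  H  [+403.70495 +338.13043 +162.18201]
  H  [-139.63312 +293.05786 +131.22842]
  H  [-0.29056 +0.28949 +1.00000]
B = K⁻¹H; ‖b₁‖=0.691928, ‖b₂‖=0.691928; λ = 2/(‖b₁‖+‖b₂‖) = 1.445237, sign → tz>0 ⇒ λ=+1.445237
r₁ = λ·B[:,0] = (+0.86978,-0.25914,-0.41992); r₂ = λ·B[:,1] = (+0.43891,+0.79518,+0.41839)
r₃ = r₁×r₂ = (+0.22549,-0.54821,+0.80537); SVD([r₁ r₂ r₃]) → R = UVᵀ:
  R  [+0.86978 +0.43891 +0.22549]
  R  [-0.25914 +0.79518 -0.54821]
  R  [-0.41992 +0.41839 +0.80537]
t = (-0.25748, -0.32676, +1.44524) m
tr R = 2.470323; θ = arccos((tr R − 1)/2) = 0.744892 rad = 42.679°
axis k = ((R−Rᵀ)₃₂, (R−Rᵀ)₁₃, (R−Rᵀ)₂₁) / (2 sinθ) = (+0.712946, +0.476043, -0.514870)
rvec = θ·k = (+0.531067, +0.354601, -0.383522)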